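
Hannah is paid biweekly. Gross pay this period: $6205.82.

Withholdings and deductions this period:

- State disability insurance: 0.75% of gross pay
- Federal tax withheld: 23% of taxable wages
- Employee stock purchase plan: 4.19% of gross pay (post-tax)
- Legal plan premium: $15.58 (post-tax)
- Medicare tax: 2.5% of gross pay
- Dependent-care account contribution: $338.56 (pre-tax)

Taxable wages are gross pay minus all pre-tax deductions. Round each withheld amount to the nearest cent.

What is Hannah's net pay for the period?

$4040.50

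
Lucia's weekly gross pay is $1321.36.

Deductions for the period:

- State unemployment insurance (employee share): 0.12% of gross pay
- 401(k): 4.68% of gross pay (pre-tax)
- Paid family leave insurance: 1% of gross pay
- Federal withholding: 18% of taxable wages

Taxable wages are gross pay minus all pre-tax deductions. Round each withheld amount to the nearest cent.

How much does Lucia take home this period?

401(k): $1321.36 × 0.0468 = $61.84
Taxable wages = $1321.36 − $61.84 = $1259.52
Federal withholding: $1259.52 × 0.18 = $226.71
State unemployment insurance (employee share): $1321.36 × 0.0012 = $1.59
Paid family leave insurance: $1321.36 × 0.01 = $13.21
Total deductions = $61.84 + $226.71 + $1.59 + $13.21 = $303.35
Net pay = $1321.36 − $303.35 = $1018.01

$1018.01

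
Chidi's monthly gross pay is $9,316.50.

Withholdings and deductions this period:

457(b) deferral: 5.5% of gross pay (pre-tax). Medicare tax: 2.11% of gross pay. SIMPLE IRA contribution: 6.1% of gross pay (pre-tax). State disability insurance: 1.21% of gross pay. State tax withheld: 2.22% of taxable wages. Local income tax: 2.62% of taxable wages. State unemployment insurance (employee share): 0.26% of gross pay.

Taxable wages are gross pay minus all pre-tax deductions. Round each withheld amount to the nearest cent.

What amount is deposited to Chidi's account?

$7,503.64

457(b) deferral: $9,316.50 × 0.055 = $512.41
SIMPLE IRA contribution: $9,316.50 × 0.061 = $568.31
Pre-tax total = $512.41 + $568.31 = $1,080.72
Taxable wages = $9,316.50 − $1,080.72 = $8,235.78
Local income tax: $8,235.78 × 0.0262 = $215.78
State tax withheld: $8,235.78 × 0.0222 = $182.83
State disability insurance: $9,316.50 × 0.0121 = $112.73
State unemployment insurance (employee share): $9,316.50 × 0.0026 = $24.22
Medicare tax: $9,316.50 × 0.0211 = $196.58
Total deductions = $512.41 + $568.31 + $215.78 + $182.83 + $112.73 + $24.22 + $196.58 = $1,812.86
Net pay = $9,316.50 − $1,812.86 = $7,503.64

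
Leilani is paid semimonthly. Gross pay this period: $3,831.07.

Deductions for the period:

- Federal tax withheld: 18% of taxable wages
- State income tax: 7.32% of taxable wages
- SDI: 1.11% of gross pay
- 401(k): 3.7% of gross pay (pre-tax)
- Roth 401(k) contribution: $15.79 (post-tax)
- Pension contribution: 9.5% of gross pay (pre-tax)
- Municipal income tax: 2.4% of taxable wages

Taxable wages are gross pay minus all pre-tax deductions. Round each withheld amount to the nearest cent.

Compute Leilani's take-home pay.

401(k): $3,831.07 × 0.037 = $141.75
Pension contribution: $3,831.07 × 0.095 = $363.95
Pre-tax total = $141.75 + $363.95 = $505.70
Taxable wages = $3,831.07 − $505.70 = $3,325.37
State income tax: $3,325.37 × 0.0732 = $243.42
Federal tax withheld: $3,325.37 × 0.18 = $598.57
Municipal income tax: $3,325.37 × 0.024 = $79.81
SDI: $3,831.07 × 0.0111 = $42.52
Roth 401(k) contribution: $15.79
Total deductions = $141.75 + $363.95 + $243.42 + $598.57 + $79.81 + $42.52 + $15.79 = $1,485.81
Net pay = $3,831.07 − $1,485.81 = $2,345.26

$2,345.26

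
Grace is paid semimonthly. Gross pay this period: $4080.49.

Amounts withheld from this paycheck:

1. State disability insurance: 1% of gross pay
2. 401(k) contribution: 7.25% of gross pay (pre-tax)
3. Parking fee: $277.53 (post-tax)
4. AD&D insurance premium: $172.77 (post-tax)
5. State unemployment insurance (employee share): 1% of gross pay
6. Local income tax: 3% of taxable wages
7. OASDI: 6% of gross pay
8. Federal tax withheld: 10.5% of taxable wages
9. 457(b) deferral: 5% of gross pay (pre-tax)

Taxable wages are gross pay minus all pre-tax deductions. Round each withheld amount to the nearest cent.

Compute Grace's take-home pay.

457(b) deferral: $4080.49 × 0.05 = $204.02
401(k) contribution: $4080.49 × 0.0725 = $295.84
Pre-tax total = $204.02 + $295.84 = $499.86
Taxable wages = $4080.49 − $499.86 = $3580.63
Local income tax: $3580.63 × 0.03 = $107.42
Federal tax withheld: $3580.63 × 0.105 = $375.97
State unemployment insurance (employee share): $4080.49 × 0.01 = $40.80
State disability insurance: $4080.49 × 0.01 = $40.80
OASDI: $4080.49 × 0.06 = $244.83
Parking fee: $277.53
AD&D insurance premium: $172.77
Total deductions = $204.02 + $295.84 + $107.42 + $375.97 + $40.80 + $40.80 + $244.83 + $277.53 + $172.77 = $1759.98
Net pay = $4080.49 − $1759.98 = $2320.51

$2320.51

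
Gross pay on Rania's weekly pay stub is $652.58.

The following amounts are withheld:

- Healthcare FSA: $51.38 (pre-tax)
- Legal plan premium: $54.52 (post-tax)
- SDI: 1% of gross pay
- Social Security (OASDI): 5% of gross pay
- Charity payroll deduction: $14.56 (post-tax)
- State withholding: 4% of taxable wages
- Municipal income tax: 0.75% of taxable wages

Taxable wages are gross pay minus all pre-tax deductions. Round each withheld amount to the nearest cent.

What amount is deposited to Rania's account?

$464.40

Healthcare FSA: $51.38
Taxable wages = $652.58 − $51.38 = $601.20
State withholding: $601.20 × 0.04 = $24.05
Municipal income tax: $601.20 × 0.0075 = $4.51
SDI: $652.58 × 0.01 = $6.53
Social Security (OASDI): $652.58 × 0.05 = $32.63
Legal plan premium: $54.52
Charity payroll deduction: $14.56
Total deductions = $51.38 + $24.05 + $4.51 + $6.53 + $32.63 + $54.52 + $14.56 = $188.18
Net pay = $652.58 − $188.18 = $464.40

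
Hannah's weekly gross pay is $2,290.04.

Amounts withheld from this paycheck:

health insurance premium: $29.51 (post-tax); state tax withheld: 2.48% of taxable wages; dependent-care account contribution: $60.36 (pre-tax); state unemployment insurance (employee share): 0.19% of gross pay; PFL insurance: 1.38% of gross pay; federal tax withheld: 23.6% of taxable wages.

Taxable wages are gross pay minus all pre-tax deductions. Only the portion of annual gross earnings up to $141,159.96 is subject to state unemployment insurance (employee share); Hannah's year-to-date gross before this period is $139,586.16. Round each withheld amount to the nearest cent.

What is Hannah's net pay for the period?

Dependent-care account contribution: $60.36
Taxable wages = $2,290.04 − $60.36 = $2,229.68
Federal tax withheld: $2,229.68 × 0.236 = $526.20
State tax withheld: $2,229.68 × 0.0248 = $55.30
State unemployment insurance (employee share): only $141,159.96 − $139,586.16 = $1,573.80 of this check is subject → $1,573.80 × 0.0019 = $2.99
PFL insurance: $2,290.04 × 0.0138 = $31.60
Health insurance premium: $29.51
Total deductions = $60.36 + $526.20 + $55.30 + $2.99 + $31.60 + $29.51 = $705.96
Net pay = $2,290.04 − $705.96 = $1,584.08

$1,584.08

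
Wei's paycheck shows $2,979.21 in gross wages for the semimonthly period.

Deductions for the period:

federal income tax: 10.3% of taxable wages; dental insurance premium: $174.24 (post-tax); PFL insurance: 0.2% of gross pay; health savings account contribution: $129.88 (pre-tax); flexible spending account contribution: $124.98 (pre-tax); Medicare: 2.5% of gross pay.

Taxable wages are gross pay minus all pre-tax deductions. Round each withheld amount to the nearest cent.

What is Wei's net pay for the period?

Health savings account contribution: $129.88
Flexible spending account contribution: $124.98
Pre-tax total = $129.88 + $124.98 = $254.86
Taxable wages = $2,979.21 − $254.86 = $2,724.35
Federal income tax: $2,724.35 × 0.103 = $280.61
Medicare: $2,979.21 × 0.025 = $74.48
PFL insurance: $2,979.21 × 0.002 = $5.96
Dental insurance premium: $174.24
Total deductions = $129.88 + $124.98 + $280.61 + $74.48 + $5.96 + $174.24 = $790.15
Net pay = $2,979.21 − $790.15 = $2,189.06

$2,189.06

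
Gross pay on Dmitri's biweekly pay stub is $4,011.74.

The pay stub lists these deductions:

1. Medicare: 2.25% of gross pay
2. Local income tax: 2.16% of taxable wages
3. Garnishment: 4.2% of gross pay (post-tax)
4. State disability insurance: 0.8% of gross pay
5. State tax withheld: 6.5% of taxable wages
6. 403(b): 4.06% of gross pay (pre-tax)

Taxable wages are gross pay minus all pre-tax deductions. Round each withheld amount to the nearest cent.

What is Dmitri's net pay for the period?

403(b): $4,011.74 × 0.0406 = $162.88
Taxable wages = $4,011.74 − $162.88 = $3,848.86
State tax withheld: $3,848.86 × 0.065 = $250.18
Local income tax: $3,848.86 × 0.0216 = $83.14
State disability insurance: $4,011.74 × 0.008 = $32.09
Medicare: $4,011.74 × 0.0225 = $90.26
Garnishment: $4,011.74 × 0.042 = $168.49
Total deductions = $162.88 + $250.18 + $83.14 + $32.09 + $90.26 + $168.49 = $787.04
Net pay = $4,011.74 − $787.04 = $3,224.70

$3,224.70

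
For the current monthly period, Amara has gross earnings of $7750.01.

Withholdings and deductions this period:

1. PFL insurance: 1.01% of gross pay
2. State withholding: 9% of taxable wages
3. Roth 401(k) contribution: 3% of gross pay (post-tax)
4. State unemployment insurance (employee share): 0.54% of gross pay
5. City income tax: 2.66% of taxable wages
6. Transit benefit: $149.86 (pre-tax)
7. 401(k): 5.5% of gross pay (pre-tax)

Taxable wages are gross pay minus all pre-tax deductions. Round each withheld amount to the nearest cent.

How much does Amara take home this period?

$5984.79

Transit benefit: $149.86
401(k): $7750.01 × 0.055 = $426.25
Pre-tax total = $149.86 + $426.25 = $576.11
Taxable wages = $7750.01 − $576.11 = $7173.90
City income tax: $7173.90 × 0.0266 = $190.83
State withholding: $7173.90 × 0.09 = $645.65
State unemployment insurance (employee share): $7750.01 × 0.0054 = $41.85
PFL insurance: $7750.01 × 0.0101 = $78.28
Roth 401(k) contribution: $7750.01 × 0.03 = $232.50
Total deductions = $149.86 + $426.25 + $190.83 + $645.65 + $41.85 + $78.28 + $232.50 = $1765.22
Net pay = $7750.01 − $1765.22 = $5984.79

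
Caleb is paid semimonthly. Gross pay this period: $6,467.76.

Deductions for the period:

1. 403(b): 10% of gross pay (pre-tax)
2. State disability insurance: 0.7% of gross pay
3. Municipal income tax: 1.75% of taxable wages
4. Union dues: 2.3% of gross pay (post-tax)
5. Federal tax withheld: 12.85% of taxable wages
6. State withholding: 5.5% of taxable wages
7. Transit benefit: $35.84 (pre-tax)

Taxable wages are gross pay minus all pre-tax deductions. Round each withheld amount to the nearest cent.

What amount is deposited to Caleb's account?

403(b): $6,467.76 × 0.1 = $646.78
Transit benefit: $35.84
Pre-tax total = $646.78 + $35.84 = $682.62
Taxable wages = $6,467.76 − $682.62 = $5,785.14
Federal tax withheld: $5,785.14 × 0.1285 = $743.39
Municipal income tax: $5,785.14 × 0.0175 = $101.24
State withholding: $5,785.14 × 0.055 = $318.18
State disability insurance: $6,467.76 × 0.007 = $45.27
Union dues: $6,467.76 × 0.023 = $148.76
Total deductions = $646.78 + $35.84 + $743.39 + $101.24 + $318.18 + $45.27 + $148.76 = $2,039.46
Net pay = $6,467.76 − $2,039.46 = $4,428.30

$4,428.30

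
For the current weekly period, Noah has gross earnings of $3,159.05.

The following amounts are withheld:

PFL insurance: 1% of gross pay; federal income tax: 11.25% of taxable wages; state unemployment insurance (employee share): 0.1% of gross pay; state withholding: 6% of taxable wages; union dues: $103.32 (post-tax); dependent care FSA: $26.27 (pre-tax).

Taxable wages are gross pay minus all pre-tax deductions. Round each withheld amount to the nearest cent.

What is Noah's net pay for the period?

Dependent care FSA: $26.27
Taxable wages = $3,159.05 − $26.27 = $3,132.78
Federal income tax: $3,132.78 × 0.1125 = $352.44
State withholding: $3,132.78 × 0.06 = $187.97
State unemployment insurance (employee share): $3,159.05 × 0.001 = $3.16
PFL insurance: $3,159.05 × 0.01 = $31.59
Union dues: $103.32
Total deductions = $26.27 + $352.44 + $187.97 + $3.16 + $31.59 + $103.32 = $704.75
Net pay = $3,159.05 − $704.75 = $2,454.30

$2,454.30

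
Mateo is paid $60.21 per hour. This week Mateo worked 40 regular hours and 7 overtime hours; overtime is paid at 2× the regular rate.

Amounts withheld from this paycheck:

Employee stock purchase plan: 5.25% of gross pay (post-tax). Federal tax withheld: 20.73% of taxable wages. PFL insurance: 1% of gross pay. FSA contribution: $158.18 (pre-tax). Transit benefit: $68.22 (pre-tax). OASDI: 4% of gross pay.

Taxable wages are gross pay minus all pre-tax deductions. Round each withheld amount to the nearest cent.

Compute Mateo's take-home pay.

$2,064.61

Regular pay: 40 × $60.21 = $2,408.40
Overtime pay: 7 × $60.21 × 2 = $842.94
Gross pay = $2,408.40 + $842.94 = $3,251.34
FSA contribution: $158.18
Transit benefit: $68.22
Pre-tax total = $158.18 + $68.22 = $226.40
Taxable wages = $3,251.34 − $226.40 = $3,024.94
Federal tax withheld: $3,024.94 × 0.2073 = $627.07
OASDI: $3,251.34 × 0.04 = $130.05
PFL insurance: $3,251.34 × 0.01 = $32.51
Employee stock purchase plan: $3,251.34 × 0.0525 = $170.70
Total deductions = $158.18 + $68.22 + $627.07 + $130.05 + $32.51 + $170.70 = $1,186.73
Net pay = $3,251.34 − $1,186.73 = $2,064.61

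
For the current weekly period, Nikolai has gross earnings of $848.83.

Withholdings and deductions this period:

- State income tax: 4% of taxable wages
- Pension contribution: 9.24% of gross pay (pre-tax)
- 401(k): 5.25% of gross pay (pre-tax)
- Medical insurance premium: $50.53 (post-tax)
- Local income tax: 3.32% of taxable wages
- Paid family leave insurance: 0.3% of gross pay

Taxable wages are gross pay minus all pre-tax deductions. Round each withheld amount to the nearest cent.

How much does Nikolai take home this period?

$619.63

401(k): $848.83 × 0.0525 = $44.56
Pension contribution: $848.83 × 0.0924 = $78.43
Pre-tax total = $44.56 + $78.43 = $122.99
Taxable wages = $848.83 − $122.99 = $725.84
State income tax: $725.84 × 0.04 = $29.03
Local income tax: $725.84 × 0.0332 = $24.10
Paid family leave insurance: $848.83 × 0.003 = $2.55
Medical insurance premium: $50.53
Total deductions = $44.56 + $78.43 + $29.03 + $24.10 + $2.55 + $50.53 = $229.20
Net pay = $848.83 − $229.20 = $619.63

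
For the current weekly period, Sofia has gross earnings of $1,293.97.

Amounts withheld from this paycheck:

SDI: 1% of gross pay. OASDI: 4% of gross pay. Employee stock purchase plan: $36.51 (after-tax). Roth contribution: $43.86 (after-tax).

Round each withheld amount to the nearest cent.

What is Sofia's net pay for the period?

SDI: $1,293.97 × 0.01 = $12.94
OASDI: $1,293.97 × 0.04 = $51.76
Roth contribution: $43.86
Employee stock purchase plan: $36.51
Total deductions = $12.94 + $51.76 + $43.86 + $36.51 = $145.07
Net pay = $1,293.97 − $145.07 = $1,148.90

$1,148.90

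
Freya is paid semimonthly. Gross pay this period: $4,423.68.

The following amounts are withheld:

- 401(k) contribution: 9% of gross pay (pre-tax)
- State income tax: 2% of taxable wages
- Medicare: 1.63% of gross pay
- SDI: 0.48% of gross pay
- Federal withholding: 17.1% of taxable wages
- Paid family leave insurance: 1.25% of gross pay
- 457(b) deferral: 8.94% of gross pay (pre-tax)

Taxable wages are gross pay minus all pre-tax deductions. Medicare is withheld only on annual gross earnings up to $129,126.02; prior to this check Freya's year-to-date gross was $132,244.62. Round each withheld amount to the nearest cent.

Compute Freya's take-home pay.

$2,860.20

401(k) contribution: $4,423.68 × 0.09 = $398.13
457(b) deferral: $4,423.68 × 0.0894 = $395.48
Pre-tax total = $398.13 + $395.48 = $793.61
Taxable wages = $4,423.68 − $793.61 = $3,630.07
State income tax: $3,630.07 × 0.02 = $72.60
Federal withholding: $3,630.07 × 0.171 = $620.74
Medicare: annual cap $129,126.02 already reached (YTD $132,244.62), so $0.00
Paid family leave insurance: $4,423.68 × 0.0125 = $55.30
SDI: $4,423.68 × 0.0048 = $21.23
Total deductions = $398.13 + $395.48 + $72.60 + $620.74 + $0.00 + $55.30 + $21.23 = $1,563.48
Net pay = $4,423.68 − $1,563.48 = $2,860.20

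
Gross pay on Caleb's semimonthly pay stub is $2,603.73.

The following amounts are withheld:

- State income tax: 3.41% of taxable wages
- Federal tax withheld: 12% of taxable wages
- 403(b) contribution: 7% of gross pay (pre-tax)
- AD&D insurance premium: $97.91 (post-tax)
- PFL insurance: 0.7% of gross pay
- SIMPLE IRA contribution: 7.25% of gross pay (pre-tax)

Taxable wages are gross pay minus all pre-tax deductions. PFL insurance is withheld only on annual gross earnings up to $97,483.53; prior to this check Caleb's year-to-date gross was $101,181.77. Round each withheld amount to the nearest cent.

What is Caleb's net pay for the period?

$1,790.73

403(b) contribution: $2,603.73 × 0.07 = $182.26
SIMPLE IRA contribution: $2,603.73 × 0.0725 = $188.77
Pre-tax total = $182.26 + $188.77 = $371.03
Taxable wages = $2,603.73 − $371.03 = $2,232.70
State income tax: $2,232.70 × 0.0341 = $76.14
Federal tax withheld: $2,232.70 × 0.12 = $267.92
PFL insurance: annual cap $97,483.53 already reached (YTD $101,181.77), so $0.00
AD&D insurance premium: $97.91
Total deductions = $182.26 + $188.77 + $76.14 + $267.92 + $0.00 + $97.91 = $813.00
Net pay = $2,603.73 − $813.00 = $1,790.73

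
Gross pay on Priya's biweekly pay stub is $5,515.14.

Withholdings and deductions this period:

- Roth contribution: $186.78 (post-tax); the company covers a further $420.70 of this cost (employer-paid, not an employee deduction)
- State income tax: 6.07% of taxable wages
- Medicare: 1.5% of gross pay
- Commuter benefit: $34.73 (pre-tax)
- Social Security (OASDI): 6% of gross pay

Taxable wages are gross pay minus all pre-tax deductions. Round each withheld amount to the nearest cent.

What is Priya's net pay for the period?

$4,547.33

Commuter benefit: $34.73
Taxable wages = $5,515.14 − $34.73 = $5,480.41
State income tax: $5,480.41 × 0.0607 = $332.66
Social Security (OASDI): $5,515.14 × 0.06 = $330.91
Medicare: $5,515.14 × 0.015 = $82.73
Roth contribution: $186.78
(Employer's $420.70 toward Roth contribution is not withheld from the employee.)
Total deductions = $34.73 + $332.66 + $330.91 + $82.73 + $186.78 = $967.81
Net pay = $5,515.14 − $967.81 = $4,547.33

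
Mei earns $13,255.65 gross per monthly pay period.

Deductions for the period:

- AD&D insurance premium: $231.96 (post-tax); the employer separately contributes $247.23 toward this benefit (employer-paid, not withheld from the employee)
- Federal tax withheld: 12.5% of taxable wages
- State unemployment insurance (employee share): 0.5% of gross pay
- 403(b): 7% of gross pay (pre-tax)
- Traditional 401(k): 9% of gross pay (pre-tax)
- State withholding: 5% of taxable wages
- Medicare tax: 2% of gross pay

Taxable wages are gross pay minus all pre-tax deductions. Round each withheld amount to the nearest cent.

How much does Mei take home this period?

$8,622.81

403(b): $13,255.65 × 0.07 = $927.90
Traditional 401(k): $13,255.65 × 0.09 = $1,193.01
Pre-tax total = $927.90 + $1,193.01 = $2,120.91
Taxable wages = $13,255.65 − $2,120.91 = $11,134.74
State withholding: $11,134.74 × 0.05 = $556.74
Federal tax withheld: $11,134.74 × 0.125 = $1,391.84
Medicare tax: $13,255.65 × 0.02 = $265.11
State unemployment insurance (employee share): $13,255.65 × 0.005 = $66.28
AD&D insurance premium: $231.96
(Employer's $247.23 toward AD&D insurance premium is not withheld from the employee.)
Total deductions = $927.90 + $1,193.01 + $556.74 + $1,391.84 + $265.11 + $66.28 + $231.96 = $4,632.84
Net pay = $13,255.65 − $4,632.84 = $8,622.81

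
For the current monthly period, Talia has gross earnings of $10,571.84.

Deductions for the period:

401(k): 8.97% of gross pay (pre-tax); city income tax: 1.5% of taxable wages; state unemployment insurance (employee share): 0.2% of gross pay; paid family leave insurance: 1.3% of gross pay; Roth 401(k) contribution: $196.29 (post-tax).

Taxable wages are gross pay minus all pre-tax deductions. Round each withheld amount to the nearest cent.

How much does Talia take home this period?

401(k): $10,571.84 × 0.0897 = $948.29
Taxable wages = $10,571.84 − $948.29 = $9,623.55
City income tax: $9,623.55 × 0.015 = $144.35
State unemployment insurance (employee share): $10,571.84 × 0.002 = $21.14
Paid family leave insurance: $10,571.84 × 0.013 = $137.43
Roth 401(k) contribution: $196.29
Total deductions = $948.29 + $144.35 + $21.14 + $137.43 + $196.29 = $1,447.50
Net pay = $10,571.84 − $1,447.50 = $9,124.34

$9,124.34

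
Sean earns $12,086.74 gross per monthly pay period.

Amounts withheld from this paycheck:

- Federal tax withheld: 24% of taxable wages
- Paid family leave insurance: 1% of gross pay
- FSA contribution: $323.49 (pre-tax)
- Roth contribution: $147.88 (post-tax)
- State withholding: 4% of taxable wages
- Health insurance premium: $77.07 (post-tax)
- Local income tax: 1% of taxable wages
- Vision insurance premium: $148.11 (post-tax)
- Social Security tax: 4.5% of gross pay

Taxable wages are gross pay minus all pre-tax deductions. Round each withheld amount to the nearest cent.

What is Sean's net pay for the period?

FSA contribution: $323.49
Taxable wages = $12,086.74 − $323.49 = $11,763.25
Local income tax: $11,763.25 × 0.01 = $117.63
State withholding: $11,763.25 × 0.04 = $470.53
Federal tax withheld: $11,763.25 × 0.24 = $2,823.18
Paid family leave insurance: $12,086.74 × 0.01 = $120.87
Social Security tax: $12,086.74 × 0.045 = $543.90
Vision insurance premium: $148.11
Health insurance premium: $77.07
Roth contribution: $147.88
Total deductions = $323.49 + $117.63 + $470.53 + $2,823.18 + $120.87 + $543.90 + $148.11 + $77.07 + $147.88 = $4,772.66
Net pay = $12,086.74 − $4,772.66 = $7,314.08

$7,314.08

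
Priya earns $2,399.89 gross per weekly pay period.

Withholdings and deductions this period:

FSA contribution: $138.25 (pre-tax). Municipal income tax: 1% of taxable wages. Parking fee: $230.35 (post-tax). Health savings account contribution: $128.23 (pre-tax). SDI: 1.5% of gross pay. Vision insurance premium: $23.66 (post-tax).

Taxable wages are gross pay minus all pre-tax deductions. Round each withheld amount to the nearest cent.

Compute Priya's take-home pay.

$1,822.07

FSA contribution: $138.25
Health savings account contribution: $128.23
Pre-tax total = $138.25 + $128.23 = $266.48
Taxable wages = $2,399.89 − $266.48 = $2,133.41
Municipal income tax: $2,133.41 × 0.01 = $21.33
SDI: $2,399.89 × 0.015 = $36.00
Parking fee: $230.35
Vision insurance premium: $23.66
Total deductions = $138.25 + $128.23 + $21.33 + $36.00 + $230.35 + $23.66 = $577.82
Net pay = $2,399.89 − $577.82 = $1,822.07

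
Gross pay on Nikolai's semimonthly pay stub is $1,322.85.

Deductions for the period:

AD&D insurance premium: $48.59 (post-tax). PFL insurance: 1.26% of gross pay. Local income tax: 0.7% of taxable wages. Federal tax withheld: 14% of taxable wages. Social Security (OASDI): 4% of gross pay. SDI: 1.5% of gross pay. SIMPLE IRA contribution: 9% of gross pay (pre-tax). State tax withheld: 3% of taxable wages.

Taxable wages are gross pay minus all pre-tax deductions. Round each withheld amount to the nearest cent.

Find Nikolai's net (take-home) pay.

$852.71

SIMPLE IRA contribution: $1,322.85 × 0.09 = $119.06
Taxable wages = $1,322.85 − $119.06 = $1,203.79
State tax withheld: $1,203.79 × 0.03 = $36.11
Federal tax withheld: $1,203.79 × 0.14 = $168.53
Local income tax: $1,203.79 × 0.007 = $8.43
PFL insurance: $1,322.85 × 0.0126 = $16.67
Social Security (OASDI): $1,322.85 × 0.04 = $52.91
SDI: $1,322.85 × 0.015 = $19.84
AD&D insurance premium: $48.59
Total deductions = $119.06 + $36.11 + $168.53 + $8.43 + $16.67 + $52.91 + $19.84 + $48.59 = $470.14
Net pay = $1,322.85 − $470.14 = $852.71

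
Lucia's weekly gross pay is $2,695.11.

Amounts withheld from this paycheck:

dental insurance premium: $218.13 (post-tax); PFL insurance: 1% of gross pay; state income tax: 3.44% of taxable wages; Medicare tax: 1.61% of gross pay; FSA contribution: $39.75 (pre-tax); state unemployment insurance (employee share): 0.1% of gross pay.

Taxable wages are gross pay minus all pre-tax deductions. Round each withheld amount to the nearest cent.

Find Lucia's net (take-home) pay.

$2,272.85

FSA contribution: $39.75
Taxable wages = $2,695.11 − $39.75 = $2,655.36
State income tax: $2,655.36 × 0.0344 = $91.34
State unemployment insurance (employee share): $2,695.11 × 0.001 = $2.70
PFL insurance: $2,695.11 × 0.01 = $26.95
Medicare tax: $2,695.11 × 0.0161 = $43.39
Dental insurance premium: $218.13
Total deductions = $39.75 + $91.34 + $2.70 + $26.95 + $43.39 + $218.13 = $422.26
Net pay = $2,695.11 − $422.26 = $2,272.85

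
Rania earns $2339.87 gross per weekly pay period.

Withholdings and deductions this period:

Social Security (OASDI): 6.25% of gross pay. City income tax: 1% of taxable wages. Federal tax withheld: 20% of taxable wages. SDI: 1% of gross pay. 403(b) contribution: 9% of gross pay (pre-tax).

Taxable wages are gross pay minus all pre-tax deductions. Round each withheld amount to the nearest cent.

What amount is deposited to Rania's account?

$1512.49

403(b) contribution: $2339.87 × 0.09 = $210.59
Taxable wages = $2339.87 − $210.59 = $2129.28
City income tax: $2129.28 × 0.01 = $21.29
Federal tax withheld: $2129.28 × 0.2 = $425.86
SDI: $2339.87 × 0.01 = $23.40
Social Security (OASDI): $2339.87 × 0.0625 = $146.24
Total deductions = $210.59 + $21.29 + $425.86 + $23.40 + $146.24 = $827.38
Net pay = $2339.87 − $827.38 = $1512.49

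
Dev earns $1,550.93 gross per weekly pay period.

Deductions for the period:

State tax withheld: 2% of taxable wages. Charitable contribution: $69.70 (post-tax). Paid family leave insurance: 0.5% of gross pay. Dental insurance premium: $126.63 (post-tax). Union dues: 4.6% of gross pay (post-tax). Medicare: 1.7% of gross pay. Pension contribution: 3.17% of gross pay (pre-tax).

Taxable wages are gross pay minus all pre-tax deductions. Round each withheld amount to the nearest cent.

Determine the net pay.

Pension contribution: $1,550.93 × 0.0317 = $49.16
Taxable wages = $1,550.93 − $49.16 = $1,501.77
State tax withheld: $1,501.77 × 0.02 = $30.04
Paid family leave insurance: $1,550.93 × 0.005 = $7.75
Medicare: $1,550.93 × 0.017 = $26.37
Dental insurance premium: $126.63
Union dues: $1,550.93 × 0.046 = $71.34
Charitable contribution: $69.70
Total deductions = $49.16 + $30.04 + $7.75 + $26.37 + $126.63 + $71.34 + $69.70 = $380.99
Net pay = $1,550.93 − $380.99 = $1,169.94

$1,169.94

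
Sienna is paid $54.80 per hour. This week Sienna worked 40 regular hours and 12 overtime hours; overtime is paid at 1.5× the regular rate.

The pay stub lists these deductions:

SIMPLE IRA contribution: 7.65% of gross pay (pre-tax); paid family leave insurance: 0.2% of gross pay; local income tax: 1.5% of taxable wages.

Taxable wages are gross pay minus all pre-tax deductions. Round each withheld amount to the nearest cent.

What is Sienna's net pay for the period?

Regular pay: 40 × $54.80 = $2,192.00
Overtime pay: 12 × $54.80 × 1.5 = $986.40
Gross pay = $2,192.00 + $986.40 = $3,178.40
SIMPLE IRA contribution: $3,178.40 × 0.0765 = $243.15
Taxable wages = $3,178.40 − $243.15 = $2,935.25
Local income tax: $2,935.25 × 0.015 = $44.03
Paid family leave insurance: $3,178.40 × 0.002 = $6.36
Total deductions = $243.15 + $44.03 + $6.36 = $293.54
Net pay = $3,178.40 − $293.54 = $2,884.86

$2,884.86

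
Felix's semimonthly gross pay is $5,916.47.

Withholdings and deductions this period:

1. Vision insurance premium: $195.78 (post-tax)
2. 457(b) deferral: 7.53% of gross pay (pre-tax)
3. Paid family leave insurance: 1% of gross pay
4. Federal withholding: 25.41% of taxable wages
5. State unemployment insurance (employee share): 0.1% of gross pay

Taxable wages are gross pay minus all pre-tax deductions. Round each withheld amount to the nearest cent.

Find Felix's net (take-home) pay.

$3,819.93

457(b) deferral: $5,916.47 × 0.0753 = $445.51
Taxable wages = $5,916.47 − $445.51 = $5,470.96
Federal withholding: $5,470.96 × 0.2541 = $1,390.17
Paid family leave insurance: $5,916.47 × 0.01 = $59.16
State unemployment insurance (employee share): $5,916.47 × 0.001 = $5.92
Vision insurance premium: $195.78
Total deductions = $445.51 + $1,390.17 + $59.16 + $5.92 + $195.78 = $2,096.54
Net pay = $5,916.47 − $2,096.54 = $3,819.93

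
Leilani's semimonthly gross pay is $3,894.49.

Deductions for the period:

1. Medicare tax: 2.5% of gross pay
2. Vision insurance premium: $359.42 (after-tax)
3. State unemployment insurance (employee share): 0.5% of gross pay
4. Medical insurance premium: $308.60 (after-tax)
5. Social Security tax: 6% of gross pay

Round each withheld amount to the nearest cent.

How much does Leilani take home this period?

State unemployment insurance (employee share): $3,894.49 × 0.005 = $19.47
Medicare tax: $3,894.49 × 0.025 = $97.36
Social Security tax: $3,894.49 × 0.06 = $233.67
Vision insurance premium: $359.42
Medical insurance premium: $308.60
Total deductions = $19.47 + $97.36 + $233.67 + $359.42 + $308.60 = $1,018.52
Net pay = $3,894.49 − $1,018.52 = $2,875.97

$2,875.97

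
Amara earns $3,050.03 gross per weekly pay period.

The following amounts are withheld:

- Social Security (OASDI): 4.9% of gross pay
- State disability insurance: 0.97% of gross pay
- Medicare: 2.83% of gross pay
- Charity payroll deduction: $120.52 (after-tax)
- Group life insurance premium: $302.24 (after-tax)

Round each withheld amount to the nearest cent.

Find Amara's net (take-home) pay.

State disability insurance: $3,050.03 × 0.0097 = $29.59
Medicare: $3,050.03 × 0.0283 = $86.32
Social Security (OASDI): $3,050.03 × 0.049 = $149.45
Charity payroll deduction: $120.52
Group life insurance premium: $302.24
Total deductions = $29.59 + $86.32 + $149.45 + $120.52 + $302.24 = $688.12
Net pay = $3,050.03 − $688.12 = $2,361.91

$2,361.91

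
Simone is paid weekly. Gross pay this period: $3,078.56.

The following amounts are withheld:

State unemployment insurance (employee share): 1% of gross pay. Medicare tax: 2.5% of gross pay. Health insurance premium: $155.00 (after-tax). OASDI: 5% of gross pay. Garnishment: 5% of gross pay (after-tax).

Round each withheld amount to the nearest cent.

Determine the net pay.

$2,507.95

Medicare tax: $3,078.56 × 0.025 = $76.96
State unemployment insurance (employee share): $3,078.56 × 0.01 = $30.79
OASDI: $3,078.56 × 0.05 = $153.93
Health insurance premium: $155.00
Garnishment: $3,078.56 × 0.05 = $153.93
Total deductions = $76.96 + $30.79 + $153.93 + $155.00 + $153.93 = $570.61
Net pay = $3,078.56 − $570.61 = $2,507.95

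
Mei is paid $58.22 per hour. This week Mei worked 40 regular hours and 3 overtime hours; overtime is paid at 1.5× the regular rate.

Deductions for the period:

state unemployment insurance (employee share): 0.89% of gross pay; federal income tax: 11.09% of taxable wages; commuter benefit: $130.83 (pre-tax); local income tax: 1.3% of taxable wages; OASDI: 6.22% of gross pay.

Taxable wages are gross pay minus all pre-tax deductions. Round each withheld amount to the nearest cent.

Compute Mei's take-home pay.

Regular pay: 40 × $58.22 = $2,328.80
Overtime pay: 3 × $58.22 × 1.5 = $261.99
Gross pay = $2,328.80 + $261.99 = $2,590.79
Commuter benefit: $130.83
Taxable wages = $2,590.79 − $130.83 = $2,459.96
Federal income tax: $2,459.96 × 0.1109 = $272.81
Local income tax: $2,459.96 × 0.013 = $31.98
State unemployment insurance (employee share): $2,590.79 × 0.0089 = $23.06
OASDI: $2,590.79 × 0.0622 = $161.15
Total deductions = $130.83 + $272.81 + $31.98 + $23.06 + $161.15 = $619.83
Net pay = $2,590.79 − $619.83 = $1,970.96

$1,970.96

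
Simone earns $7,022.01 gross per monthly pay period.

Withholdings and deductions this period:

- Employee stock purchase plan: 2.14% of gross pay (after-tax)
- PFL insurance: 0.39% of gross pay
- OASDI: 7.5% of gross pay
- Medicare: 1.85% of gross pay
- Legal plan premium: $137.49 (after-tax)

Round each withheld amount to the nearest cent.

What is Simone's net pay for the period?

Medicare: $7,022.01 × 0.0185 = $129.91
OASDI: $7,022.01 × 0.075 = $526.65
PFL insurance: $7,022.01 × 0.0039 = $27.39
Employee stock purchase plan: $7,022.01 × 0.0214 = $150.27
Legal plan premium: $137.49
Total deductions = $129.91 + $526.65 + $27.39 + $150.27 + $137.49 = $971.71
Net pay = $7,022.01 − $971.71 = $6,050.30

$6,050.30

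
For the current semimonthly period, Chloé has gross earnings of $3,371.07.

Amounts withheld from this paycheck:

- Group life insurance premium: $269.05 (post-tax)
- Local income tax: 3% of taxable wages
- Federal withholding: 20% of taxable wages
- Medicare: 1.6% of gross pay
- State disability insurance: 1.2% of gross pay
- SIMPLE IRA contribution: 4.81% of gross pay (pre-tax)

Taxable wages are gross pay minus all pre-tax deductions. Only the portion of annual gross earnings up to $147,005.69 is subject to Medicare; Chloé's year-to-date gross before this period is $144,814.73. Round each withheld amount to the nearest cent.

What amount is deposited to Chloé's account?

SIMPLE IRA contribution: $3,371.07 × 0.0481 = $162.15
Taxable wages = $3,371.07 − $162.15 = $3,208.92
Local income tax: $3,208.92 × 0.03 = $96.27
Federal withholding: $3,208.92 × 0.2 = $641.78
State disability insurance: $3,371.07 × 0.012 = $40.45
Medicare: only $147,005.69 − $144,814.73 = $2,190.96 of this check is subject → $2,190.96 × 0.016 = $35.06
Group life insurance premium: $269.05
Total deductions = $162.15 + $96.27 + $641.78 + $40.45 + $35.06 + $269.05 = $1,244.76
Net pay = $3,371.07 − $1,244.76 = $2,126.31

$2,126.31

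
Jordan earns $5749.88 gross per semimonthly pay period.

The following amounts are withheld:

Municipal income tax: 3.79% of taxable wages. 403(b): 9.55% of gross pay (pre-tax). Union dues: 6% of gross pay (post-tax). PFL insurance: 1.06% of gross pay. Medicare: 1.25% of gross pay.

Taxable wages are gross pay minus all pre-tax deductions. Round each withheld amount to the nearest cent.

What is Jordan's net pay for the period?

$4525.85

403(b): $5749.88 × 0.0955 = $549.11
Taxable wages = $5749.88 − $549.11 = $5200.77
Municipal income tax: $5200.77 × 0.0379 = $197.11
PFL insurance: $5749.88 × 0.0106 = $60.95
Medicare: $5749.88 × 0.0125 = $71.87
Union dues: $5749.88 × 0.06 = $344.99
Total deductions = $549.11 + $197.11 + $60.95 + $71.87 + $344.99 = $1224.03
Net pay = $5749.88 − $1224.03 = $4525.85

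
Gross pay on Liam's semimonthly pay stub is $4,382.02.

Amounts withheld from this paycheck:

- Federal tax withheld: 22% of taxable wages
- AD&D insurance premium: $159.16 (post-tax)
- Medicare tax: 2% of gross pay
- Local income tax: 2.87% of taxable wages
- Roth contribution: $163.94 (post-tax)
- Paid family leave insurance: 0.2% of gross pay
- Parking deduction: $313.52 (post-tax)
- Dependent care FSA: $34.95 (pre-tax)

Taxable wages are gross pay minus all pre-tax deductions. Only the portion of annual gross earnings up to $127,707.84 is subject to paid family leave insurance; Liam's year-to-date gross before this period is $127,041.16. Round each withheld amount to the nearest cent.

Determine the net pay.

Dependent care FSA: $34.95
Taxable wages = $4,382.02 − $34.95 = $4,347.07
Local income tax: $4,347.07 × 0.0287 = $124.76
Federal tax withheld: $4,347.07 × 0.22 = $956.36
Medicare tax: $4,382.02 × 0.02 = $87.64
Paid family leave insurance: only $127,707.84 − $127,041.16 = $666.68 of this check is subject → $666.68 × 0.002 = $1.33
AD&D insurance premium: $159.16
Roth contribution: $163.94
Parking deduction: $313.52
Total deductions = $34.95 + $124.76 + $956.36 + $87.64 + $1.33 + $159.16 + $163.94 + $313.52 = $1,841.66
Net pay = $4,382.02 − $1,841.66 = $2,540.36

$2,540.36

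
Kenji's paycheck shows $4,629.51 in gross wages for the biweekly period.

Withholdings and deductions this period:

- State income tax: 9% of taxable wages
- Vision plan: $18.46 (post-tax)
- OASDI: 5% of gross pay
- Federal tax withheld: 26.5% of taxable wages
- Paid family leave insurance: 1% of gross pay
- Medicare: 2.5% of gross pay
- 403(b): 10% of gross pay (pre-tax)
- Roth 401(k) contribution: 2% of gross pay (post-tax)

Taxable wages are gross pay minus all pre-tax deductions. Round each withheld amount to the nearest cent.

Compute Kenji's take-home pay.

$2,182.86

403(b): $4,629.51 × 0.1 = $462.95
Taxable wages = $4,629.51 − $462.95 = $4,166.56
State income tax: $4,166.56 × 0.09 = $374.99
Federal tax withheld: $4,166.56 × 0.265 = $1,104.14
OASDI: $4,629.51 × 0.05 = $231.48
Paid family leave insurance: $4,629.51 × 0.01 = $46.30
Medicare: $4,629.51 × 0.025 = $115.74
Roth 401(k) contribution: $4,629.51 × 0.02 = $92.59
Vision plan: $18.46
Total deductions = $462.95 + $374.99 + $1,104.14 + $231.48 + $46.30 + $115.74 + $92.59 + $18.46 = $2,446.65
Net pay = $4,629.51 − $2,446.65 = $2,182.86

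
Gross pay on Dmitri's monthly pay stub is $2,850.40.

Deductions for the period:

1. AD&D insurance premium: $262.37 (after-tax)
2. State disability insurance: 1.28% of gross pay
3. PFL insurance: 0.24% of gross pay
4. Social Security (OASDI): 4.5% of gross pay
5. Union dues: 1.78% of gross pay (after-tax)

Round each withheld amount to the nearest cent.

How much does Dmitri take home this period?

$2,365.69

Social Security (OASDI): $2,850.40 × 0.045 = $128.27
PFL insurance: $2,850.40 × 0.0024 = $6.84
State disability insurance: $2,850.40 × 0.0128 = $36.49
Union dues: $2,850.40 × 0.0178 = $50.74
AD&D insurance premium: $262.37
Total deductions = $128.27 + $6.84 + $36.49 + $50.74 + $262.37 = $484.71
Net pay = $2,850.40 − $484.71 = $2,365.69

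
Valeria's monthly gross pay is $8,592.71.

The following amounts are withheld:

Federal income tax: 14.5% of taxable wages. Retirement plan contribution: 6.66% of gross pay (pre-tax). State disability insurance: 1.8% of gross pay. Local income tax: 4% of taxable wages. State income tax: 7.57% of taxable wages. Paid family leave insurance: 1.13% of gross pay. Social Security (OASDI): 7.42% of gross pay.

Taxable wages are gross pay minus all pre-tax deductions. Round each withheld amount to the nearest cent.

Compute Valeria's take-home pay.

$5,040.16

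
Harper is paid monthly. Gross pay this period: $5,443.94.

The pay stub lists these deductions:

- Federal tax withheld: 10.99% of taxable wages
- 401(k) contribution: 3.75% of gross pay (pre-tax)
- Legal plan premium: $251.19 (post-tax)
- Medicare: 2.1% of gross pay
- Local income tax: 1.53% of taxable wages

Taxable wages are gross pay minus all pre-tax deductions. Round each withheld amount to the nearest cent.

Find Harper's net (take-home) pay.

401(k) contribution: $5,443.94 × 0.0375 = $204.15
Taxable wages = $5,443.94 − $204.15 = $5,239.79
Local income tax: $5,239.79 × 0.0153 = $80.17
Federal tax withheld: $5,239.79 × 0.1099 = $575.85
Medicare: $5,443.94 × 0.021 = $114.32
Legal plan premium: $251.19
Total deductions = $204.15 + $80.17 + $575.85 + $114.32 + $251.19 = $1,225.68
Net pay = $5,443.94 − $1,225.68 = $4,218.26

$4,218.26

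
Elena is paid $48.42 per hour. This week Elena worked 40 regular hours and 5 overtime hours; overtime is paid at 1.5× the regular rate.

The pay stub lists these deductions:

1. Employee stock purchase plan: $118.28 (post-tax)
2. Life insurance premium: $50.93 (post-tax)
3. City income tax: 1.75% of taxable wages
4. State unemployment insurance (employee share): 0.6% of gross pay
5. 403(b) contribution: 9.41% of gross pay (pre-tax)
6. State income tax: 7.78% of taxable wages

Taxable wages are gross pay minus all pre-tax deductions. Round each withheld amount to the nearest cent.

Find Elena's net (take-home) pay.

$1,701.95

Regular pay: 40 × $48.42 = $1,936.80
Overtime pay: 5 × $48.42 × 1.5 = $363.15
Gross pay = $1,936.80 + $363.15 = $2,299.95
403(b) contribution: $2,299.95 × 0.0941 = $216.43
Taxable wages = $2,299.95 − $216.43 = $2,083.52
City income tax: $2,083.52 × 0.0175 = $36.46
State income tax: $2,083.52 × 0.0778 = $162.10
State unemployment insurance (employee share): $2,299.95 × 0.006 = $13.80
Life insurance premium: $50.93
Employee stock purchase plan: $118.28
Total deductions = $216.43 + $36.46 + $162.10 + $13.80 + $50.93 + $118.28 = $598.00
Net pay = $2,299.95 − $598.00 = $1,701.95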